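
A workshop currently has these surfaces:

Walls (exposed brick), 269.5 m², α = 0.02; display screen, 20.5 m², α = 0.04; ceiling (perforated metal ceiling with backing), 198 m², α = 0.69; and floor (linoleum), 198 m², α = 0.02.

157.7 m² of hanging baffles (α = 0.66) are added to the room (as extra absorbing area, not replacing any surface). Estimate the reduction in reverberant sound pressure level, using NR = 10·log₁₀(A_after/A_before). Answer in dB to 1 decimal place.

Total absorption A_before = 269.5*0.02 + 20.5*0.04 + 198*0.69 + 198*0.02
  = 5.390 + 0.820 + 136.620 + 3.960 = 146.790 m² sabins.
Added absorption = 157.7 × 0.66 = 104.082 sabins.
New total A_after = 250.872 sabins.
Reduction = 10 log₁₀(A_after/A_before) = 10 log₁₀(1.7091) = 2.3 dB.

2.3 dB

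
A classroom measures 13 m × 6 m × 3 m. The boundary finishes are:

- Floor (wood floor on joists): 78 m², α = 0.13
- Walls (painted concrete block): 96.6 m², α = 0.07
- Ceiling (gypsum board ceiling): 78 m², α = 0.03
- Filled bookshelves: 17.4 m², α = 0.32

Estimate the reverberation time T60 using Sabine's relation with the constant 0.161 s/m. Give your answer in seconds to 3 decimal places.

1.519 s

Summing Sᵢαᵢ: 10.140 + 6.762 + 2.340 + 5.568 → A = 24.810 sabins.
V = 13·6·3 = 234 m³.
T = 0.161 V/A = 0.161·234/24.810 = 1.519 s.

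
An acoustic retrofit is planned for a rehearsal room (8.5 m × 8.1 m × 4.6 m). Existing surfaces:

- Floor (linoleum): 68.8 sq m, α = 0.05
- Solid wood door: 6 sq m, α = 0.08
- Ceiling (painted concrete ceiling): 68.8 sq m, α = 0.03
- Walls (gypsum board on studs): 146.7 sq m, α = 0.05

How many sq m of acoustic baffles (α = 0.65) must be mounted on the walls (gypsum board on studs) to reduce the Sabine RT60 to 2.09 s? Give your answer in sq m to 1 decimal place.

Summing Sᵢαᵢ: 3.440 + 0.480 + 2.064 + 7.335 → A₁ = 13.319 sabins.
Required A₂ = 0.161·316.71/2.09 = 24.397 sabins.
Absorption to add: 24.397 − 13.319 = 11.078 sabins.
Net gain per sq m: Δα = 0.65 − 0.05 = 0.60.
Panel area = 11.078 / 0.60 = 18.5 sq m.

18.5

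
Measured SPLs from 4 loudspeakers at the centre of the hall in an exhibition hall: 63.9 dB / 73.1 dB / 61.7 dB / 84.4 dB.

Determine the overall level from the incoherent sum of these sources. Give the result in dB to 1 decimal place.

84.8 dB

Sum in the linear (power) domain: Σ 10^(Lᵢ/10) = 10^(63.9/10) + 10^(73.1/10) + 10^(61.7/10) + 10^(84.4/10) = 2.998e+08.
Back to dB: 10·log₁₀ Σ = 84.8 dB.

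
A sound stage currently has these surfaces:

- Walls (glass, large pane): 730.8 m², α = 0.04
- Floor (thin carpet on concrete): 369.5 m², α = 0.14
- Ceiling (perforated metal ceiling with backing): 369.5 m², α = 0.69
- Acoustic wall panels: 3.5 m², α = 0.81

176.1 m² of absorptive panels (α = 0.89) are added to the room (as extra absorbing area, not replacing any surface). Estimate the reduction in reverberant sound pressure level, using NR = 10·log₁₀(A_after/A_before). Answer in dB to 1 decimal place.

Total absorption A_before = 730.8·0.04 + 369.5·0.14 + 369.5·0.69 + 3.5·0.81
  = 29.232 + 51.730 + 254.955 + 2.835 = 338.752 m² sabins.
Added absorption = 176.1 × 0.89 = 156.729 sabins.
A_after = 338.752 + 156.729 = 495.481 sabins.
Reduction = 10 log₁₀(A_after/A_before) = 10 log₁₀(1.4627) = 1.7 dB.

1.7 dB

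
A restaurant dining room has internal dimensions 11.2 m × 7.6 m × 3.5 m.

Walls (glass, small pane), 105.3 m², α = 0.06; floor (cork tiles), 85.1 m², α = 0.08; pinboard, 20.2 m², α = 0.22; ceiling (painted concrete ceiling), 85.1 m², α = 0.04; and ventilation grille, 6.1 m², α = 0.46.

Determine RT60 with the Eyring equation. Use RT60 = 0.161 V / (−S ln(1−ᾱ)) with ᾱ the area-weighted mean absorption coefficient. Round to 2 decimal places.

S = Σ Sᵢ = 301.8 m².
Absorption A = 105.3·0.06 + 85.1·0.08 + 20.2·0.22 + 85.1·0.04 + 6.1·0.46 = 23.780 sabins.
ᾱ = 23.780 / 301.8 = 0.0788.
−S·ln(1−ᾱ) = −301.8 × ln(1 − 0.0788) = 24.771.
V = 11.2 × 7.6 × 3.5 = 297.92 m³.
RT60 = 0.161 × 297.92 / 24.771 = 1.94 s.

1.94 sec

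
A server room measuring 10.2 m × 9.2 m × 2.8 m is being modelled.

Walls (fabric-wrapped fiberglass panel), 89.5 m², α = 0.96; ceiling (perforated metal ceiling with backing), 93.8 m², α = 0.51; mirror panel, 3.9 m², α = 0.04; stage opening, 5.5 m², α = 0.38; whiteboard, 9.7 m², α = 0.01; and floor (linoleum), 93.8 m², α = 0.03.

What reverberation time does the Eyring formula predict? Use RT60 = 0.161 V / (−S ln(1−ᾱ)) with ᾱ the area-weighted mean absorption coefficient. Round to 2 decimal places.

0.23 s

Total surface area S = 89.5 + 93.8 + 3.9 + 5.5 + 9.7 + 93.8 = 296.2 m².
Absorption A = 89.5·0.96 + 93.8·0.51 + 3.9·0.04 + 5.5·0.38 + 9.7·0.01 + 93.8·0.03 = 138.915 sabins.
ᾱ = 138.915 / 296.2 = 0.4690.
−S·ln(1−ᾱ) = −296.2 × ln(1 − 0.4690) = 187.493.
V = 10.2 × 9.2 × 2.8 = 262.752 m³.
T = 0.161·V/[−S·ln(1−ᾱ)] = 0.161·262.752/187.493 = 0.23 s.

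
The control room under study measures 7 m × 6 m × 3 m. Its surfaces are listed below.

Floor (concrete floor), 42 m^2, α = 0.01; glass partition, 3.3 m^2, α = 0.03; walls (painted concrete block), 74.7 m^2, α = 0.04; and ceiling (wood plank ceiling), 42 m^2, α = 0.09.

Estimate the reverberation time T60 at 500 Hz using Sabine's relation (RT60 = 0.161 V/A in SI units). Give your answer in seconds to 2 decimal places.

2.78 seconds

Total absorption A = 42·0.01 + 3.3·0.03 + 74.7·0.04 + 42·0.09
  = 0.420 + 0.099 + 2.988 + 3.780 = 7.287 m^2 sabins.
Room volume: 126 m³.
Sabine: RT60 = 0.161 × 126 / 7.287 = 2.78 s.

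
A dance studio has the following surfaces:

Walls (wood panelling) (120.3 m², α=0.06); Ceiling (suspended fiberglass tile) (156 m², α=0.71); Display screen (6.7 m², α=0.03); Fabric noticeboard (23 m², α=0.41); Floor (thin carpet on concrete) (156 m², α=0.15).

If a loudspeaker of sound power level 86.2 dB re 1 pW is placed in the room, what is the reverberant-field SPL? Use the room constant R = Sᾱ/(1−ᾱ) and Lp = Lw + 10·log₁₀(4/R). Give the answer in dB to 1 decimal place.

68.7 dB

A = 151.009 sabins; S = 462.0 m².
ᾱ = 0.3269, so room constant R = A/(1−ᾱ) = 224.349 m².
Lp = Lw + 10 log₁₀(4/R) = 86.2 -17.49 = 68.7 dB.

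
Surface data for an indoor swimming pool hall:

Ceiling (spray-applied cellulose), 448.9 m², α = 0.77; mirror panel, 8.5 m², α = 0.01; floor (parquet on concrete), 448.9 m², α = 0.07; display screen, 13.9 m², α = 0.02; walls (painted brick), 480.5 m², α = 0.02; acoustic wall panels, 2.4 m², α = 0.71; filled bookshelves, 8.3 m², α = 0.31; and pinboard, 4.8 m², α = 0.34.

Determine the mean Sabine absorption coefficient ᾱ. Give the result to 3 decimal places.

S = Σ Sᵢ = 448.9 + 8.5 + 448.9 + 13.9 + 480.5 + 2.4 + 8.3 + 4.8 = 1416.2 m².
A = 448.9·0.77 + 8.5·0.01 + 448.9·0.07 + 13.9·0.02 + 480.5·0.02 + 2.4·0.71 + 8.3·0.31 + 4.8·0.34 = 392.958 sabins.
ᾱ = A/S = 0.277.

0.277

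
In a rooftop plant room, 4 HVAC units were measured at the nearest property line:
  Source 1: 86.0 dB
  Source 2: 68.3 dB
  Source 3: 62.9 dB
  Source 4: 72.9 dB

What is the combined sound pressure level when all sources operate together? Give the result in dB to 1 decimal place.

Converting to relative power and adding: 10^(86.0/10) + 10^(68.3/10) + 10^(62.9/10) + 10^(72.9/10) = 4.263e+08.
L_total = 10·log₁₀(4.263e+08) = 86.3 dB.

86.3 dB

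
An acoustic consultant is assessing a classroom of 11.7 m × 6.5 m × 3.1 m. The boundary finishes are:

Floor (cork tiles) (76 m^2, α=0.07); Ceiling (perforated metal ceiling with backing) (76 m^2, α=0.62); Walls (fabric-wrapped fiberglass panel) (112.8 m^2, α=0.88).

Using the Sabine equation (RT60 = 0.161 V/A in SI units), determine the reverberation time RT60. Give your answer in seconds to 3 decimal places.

0.250 s

Summing Sᵢαᵢ: 5.320 + 47.120 + 99.264 → A = 151.704 sabins.
V = 11.7·6.5·3.1 = 235.755 m³.
RT60 = 0.161 · V / A = 0.161 × 235.755 / 151.704 = 0.250 s.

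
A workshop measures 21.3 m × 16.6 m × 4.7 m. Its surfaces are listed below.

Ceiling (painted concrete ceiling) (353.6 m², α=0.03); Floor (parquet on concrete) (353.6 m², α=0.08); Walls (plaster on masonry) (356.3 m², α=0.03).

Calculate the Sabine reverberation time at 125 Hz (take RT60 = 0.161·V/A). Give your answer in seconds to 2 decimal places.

Total absorption A = 353.6*0.03 + 353.6*0.08 + 356.3*0.03
  = 10.608 + 28.288 + 10.689 = 49.585 m² sabins.
Room volume: 1661.826 m³.
RT60 = 0.161 · V / A = 0.161 × 1661.826 / 49.585 = 5.40 s.

5.40 s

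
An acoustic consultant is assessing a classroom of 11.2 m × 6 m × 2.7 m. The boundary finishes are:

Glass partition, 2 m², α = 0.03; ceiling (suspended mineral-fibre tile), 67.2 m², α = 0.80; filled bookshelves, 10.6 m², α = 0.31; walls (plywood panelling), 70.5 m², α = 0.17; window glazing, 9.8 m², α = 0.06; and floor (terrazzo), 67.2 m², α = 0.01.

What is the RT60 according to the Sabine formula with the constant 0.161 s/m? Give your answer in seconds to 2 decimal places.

Total absorption A = 2*0.03 + 67.2*0.80 + 10.6*0.31 + 70.5*0.17 + 9.8*0.06 + 67.2*0.01
  = 0.060 + 53.760 + 3.286 + 11.985 + 0.588 + 0.672 = 70.351 m² sabins.
V = 11.2·6·2.7 = 181.44 m³.
RT60 = 0.161 · V / A = 0.161 × 181.44 / 70.351 = 0.42 s.

0.42 sec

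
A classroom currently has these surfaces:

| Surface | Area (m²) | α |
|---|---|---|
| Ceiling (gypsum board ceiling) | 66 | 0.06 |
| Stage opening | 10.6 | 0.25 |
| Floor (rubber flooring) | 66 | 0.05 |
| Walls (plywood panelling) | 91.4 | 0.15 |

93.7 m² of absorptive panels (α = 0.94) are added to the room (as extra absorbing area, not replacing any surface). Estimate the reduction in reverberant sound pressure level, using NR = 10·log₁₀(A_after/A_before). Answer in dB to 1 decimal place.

Total absorption A_before = 66×0.06 + 10.6×0.25 + 66×0.05 + 91.4×0.15
  = 3.960 + 2.650 + 3.300 + 13.710 = 23.620 m² sabins.
Added absorption = 93.7 × 0.94 = 88.078 sabins.
A_after = 23.620 + 88.078 = 111.698 sabins.
Reduction = 10 log₁₀(A_after/A_before) = 10 log₁₀(4.7290) = 6.7 dB.

6.7 dB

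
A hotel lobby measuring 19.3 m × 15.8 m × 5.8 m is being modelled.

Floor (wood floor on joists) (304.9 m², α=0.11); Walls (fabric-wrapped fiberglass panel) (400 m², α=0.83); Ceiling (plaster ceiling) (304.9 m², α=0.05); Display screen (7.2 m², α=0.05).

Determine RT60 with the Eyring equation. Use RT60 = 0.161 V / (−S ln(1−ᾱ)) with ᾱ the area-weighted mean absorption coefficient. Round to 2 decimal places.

0.60 seconds

Total surface area S = 304.9 + 400 + 304.9 + 7.2 = 1017.0 m².
Absorption A = 304.9·0.11 + 400·0.83 + 304.9·0.05 + 7.2·0.05 = 381.144 sabins.
Mean coefficient ᾱ = A/S = 0.3748.
Eyring denominator: −S ln(1−ᾱ) = 477.668.
V = 19.3 × 15.8 × 5.8 = 1768.652 m³.
T = 0.161·V/[−S·ln(1−ᾱ)] = 0.161·1768.652/477.668 = 0.60 s.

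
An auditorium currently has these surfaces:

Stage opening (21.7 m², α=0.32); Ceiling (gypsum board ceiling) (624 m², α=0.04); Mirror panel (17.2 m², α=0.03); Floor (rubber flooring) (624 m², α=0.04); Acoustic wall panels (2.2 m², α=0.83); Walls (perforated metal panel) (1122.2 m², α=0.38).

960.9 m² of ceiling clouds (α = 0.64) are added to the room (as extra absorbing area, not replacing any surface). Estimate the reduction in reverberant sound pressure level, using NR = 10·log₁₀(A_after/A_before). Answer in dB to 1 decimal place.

A_before = Σ Sᵢαᵢ = 21.7*0.32 + 624*0.04 + 17.2*0.03 + 624*0.04 + 2.2*0.83 + 1122.2*0.38 = 485.642 sabins.
Treatment contributes 960.9·0.64 = 614.976 sabins.
A_after = 485.642 + 614.976 = 1100.618 sabins.
Reduction = 10 log₁₀(A_after/A_before) = 10 log₁₀(2.2663) = 3.6 dB.

3.6 dB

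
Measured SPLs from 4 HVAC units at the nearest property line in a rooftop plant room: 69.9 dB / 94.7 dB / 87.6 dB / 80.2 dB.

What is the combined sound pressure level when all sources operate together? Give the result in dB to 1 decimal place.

Converting to relative power and adding: 10^(69.9/10) + 10^(94.7/10) + 10^(87.6/10) + 10^(80.2/10) = 3.641e+09.
Back to dB: 10·log₁₀ Σ = 95.6 dB.

95.6 dB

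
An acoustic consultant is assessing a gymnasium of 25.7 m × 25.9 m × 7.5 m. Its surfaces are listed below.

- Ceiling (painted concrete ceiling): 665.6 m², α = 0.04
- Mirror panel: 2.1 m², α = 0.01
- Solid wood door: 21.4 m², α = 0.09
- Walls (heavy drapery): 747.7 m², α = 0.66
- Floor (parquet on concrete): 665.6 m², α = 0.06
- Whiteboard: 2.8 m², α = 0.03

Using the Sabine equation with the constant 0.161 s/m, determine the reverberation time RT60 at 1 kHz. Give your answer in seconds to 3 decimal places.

Total absorption A = 665.6*0.04 + 2.1*0.01 + 21.4*0.09 + 747.7*0.66 + 665.6*0.06 + 2.8*0.03
  = 26.624 + 0.021 + 1.926 + 493.482 + 39.936 + 0.084 = 562.073 m² sabins.
V = 25.7·25.9·7.5 = 4992.225 m³.
Sabine: RT60 = 0.161 × 4992.225 / 562.073 = 1.430 s.

1.430 seconds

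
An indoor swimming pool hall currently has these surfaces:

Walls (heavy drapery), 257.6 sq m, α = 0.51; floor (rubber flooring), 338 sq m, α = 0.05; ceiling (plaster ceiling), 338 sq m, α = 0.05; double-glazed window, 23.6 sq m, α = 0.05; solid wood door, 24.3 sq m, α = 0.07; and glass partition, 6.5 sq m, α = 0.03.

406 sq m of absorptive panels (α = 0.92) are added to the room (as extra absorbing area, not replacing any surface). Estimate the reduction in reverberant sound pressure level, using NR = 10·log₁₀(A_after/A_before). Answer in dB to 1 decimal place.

Equivalent absorption area: A_before = 257.6*0.51 + 338*0.05 + 338*0.05 + 23.6*0.05 + 24.3*0.07 + 6.5*0.03 = 168.252 sq m.
Treatment contributes 406·0.92 = 373.520 sabins.
A_after = 168.252 + 373.520 = 541.772 sabins.
Reduction = 10 log₁₀(A_after/A_before) = 10 log₁₀(3.2200) = 5.1 dB.

5.1 dB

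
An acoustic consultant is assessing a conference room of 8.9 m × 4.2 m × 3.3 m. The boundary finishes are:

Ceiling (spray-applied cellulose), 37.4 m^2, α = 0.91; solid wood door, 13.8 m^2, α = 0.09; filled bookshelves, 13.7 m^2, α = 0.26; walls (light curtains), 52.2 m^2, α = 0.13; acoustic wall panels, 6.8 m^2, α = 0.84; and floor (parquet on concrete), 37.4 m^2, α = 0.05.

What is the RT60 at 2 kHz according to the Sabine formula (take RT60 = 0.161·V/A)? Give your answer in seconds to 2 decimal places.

A = Σ Sᵢαᵢ = 37.4×0.91 + 13.8×0.09 + 13.7×0.26 + 52.2×0.13 + 6.8×0.84 + 37.4×0.05 = 53.206 sabins.
Room volume: 123.354 m³.
Sabine: RT60 = 0.161 × 123.354 / 53.206 = 0.37 s.

0.37 seconds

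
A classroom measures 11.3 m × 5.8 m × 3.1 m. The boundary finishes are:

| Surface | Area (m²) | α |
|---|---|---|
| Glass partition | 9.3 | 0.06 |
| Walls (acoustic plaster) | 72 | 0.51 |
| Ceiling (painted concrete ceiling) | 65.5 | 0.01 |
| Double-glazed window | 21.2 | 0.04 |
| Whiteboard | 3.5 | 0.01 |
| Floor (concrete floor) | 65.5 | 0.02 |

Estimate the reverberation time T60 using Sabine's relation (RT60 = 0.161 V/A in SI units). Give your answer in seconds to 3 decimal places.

0.815 sec

Total absorption A = 9.3*0.06 + 72*0.51 + 65.5*0.01 + 21.2*0.04 + 3.5*0.01 + 65.5*0.02
  = 0.558 + 36.720 + 0.655 + 0.848 + 0.035 + 1.310 = 40.126 m² sabins.
V = 11.3·5.8·3.1 = 203.174 m³.
T = 0.161 V/A = 0.161·203.174/40.126 = 0.815 s.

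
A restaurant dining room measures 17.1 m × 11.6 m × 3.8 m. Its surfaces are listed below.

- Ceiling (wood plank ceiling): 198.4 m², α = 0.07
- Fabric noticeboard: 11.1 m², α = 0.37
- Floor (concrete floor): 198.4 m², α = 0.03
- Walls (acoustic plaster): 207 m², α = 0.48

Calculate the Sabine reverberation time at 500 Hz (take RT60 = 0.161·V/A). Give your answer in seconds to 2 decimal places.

0.98 s

A = Σ Sᵢαᵢ = 198.4×0.07 + 11.1×0.37 + 198.4×0.03 + 207×0.48 = 123.307 sabins.
V = 17.1·11.6·3.8 = 753.768 m³.
RT60 = 0.161 · V / A = 0.161 × 753.768 / 123.307 = 0.98 s.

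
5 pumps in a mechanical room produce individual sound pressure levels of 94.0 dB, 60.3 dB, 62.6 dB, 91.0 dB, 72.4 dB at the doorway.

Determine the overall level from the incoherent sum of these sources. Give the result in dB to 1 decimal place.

Converting to relative power and adding: 10^(94.0/10) + 10^(60.3/10) + 10^(62.6/10) + 10^(91.0/10) + 10^(72.4/10) = 3.791e+09.
Combined level = 10 log₁₀(3.791e+09) = 95.8 dB.

95.8 dB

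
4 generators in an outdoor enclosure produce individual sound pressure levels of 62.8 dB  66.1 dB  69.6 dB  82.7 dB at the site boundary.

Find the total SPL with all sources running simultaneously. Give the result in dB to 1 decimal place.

Sum in the linear (power) domain: Σ 10^(Lᵢ/10) = 10^(62.8/10) + 10^(66.1/10) + 10^(69.6/10) + 10^(82.7/10) = 2.013e+08.
Back to dB: 10·log₁₀ Σ = 83.0 dB.

83.0 dB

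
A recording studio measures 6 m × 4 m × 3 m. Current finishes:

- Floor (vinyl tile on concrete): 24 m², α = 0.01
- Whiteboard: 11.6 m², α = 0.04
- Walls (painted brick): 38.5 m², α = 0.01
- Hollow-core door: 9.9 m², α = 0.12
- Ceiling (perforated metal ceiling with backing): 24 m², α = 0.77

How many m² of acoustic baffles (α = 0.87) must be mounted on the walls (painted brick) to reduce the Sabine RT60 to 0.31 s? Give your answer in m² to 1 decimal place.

19.3

A₁ = Σ Sᵢαᵢ = 24×0.01 + 11.6×0.04 + 38.5×0.01 + 9.9×0.12 + 24×0.77 = 20.757 sabins.
Required A₂ = 0.161·72/0.31 = 37.394 sabins.
Absorption to add: 37.394 − 20.757 = 16.637 sabins.
Each m² of panel replacing the walls (painted brick) adds (0.87 − 0.01) = 0.86 sabins.
Area = ΔA/Δα = 16.637/0.86 = 19.3 m².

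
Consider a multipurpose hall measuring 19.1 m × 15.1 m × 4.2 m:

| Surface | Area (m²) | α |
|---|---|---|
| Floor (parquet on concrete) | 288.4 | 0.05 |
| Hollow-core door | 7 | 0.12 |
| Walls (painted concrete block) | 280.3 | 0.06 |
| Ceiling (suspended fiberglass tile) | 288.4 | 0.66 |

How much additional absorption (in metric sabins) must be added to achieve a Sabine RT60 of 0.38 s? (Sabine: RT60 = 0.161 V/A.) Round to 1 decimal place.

290.8 sabins

A₁ = Σ Sᵢαᵢ = 288.4*0.05 + 7*0.12 + 280.3*0.06 + 288.4*0.66 = 222.422 sabins.
V = 1211.322 m³. Required absorption A₂ = 0.161 × 1211.322 / 0.38 = 513.218 sabins.
Shortfall: 513.218 − 222.422 = 290.8 sabins.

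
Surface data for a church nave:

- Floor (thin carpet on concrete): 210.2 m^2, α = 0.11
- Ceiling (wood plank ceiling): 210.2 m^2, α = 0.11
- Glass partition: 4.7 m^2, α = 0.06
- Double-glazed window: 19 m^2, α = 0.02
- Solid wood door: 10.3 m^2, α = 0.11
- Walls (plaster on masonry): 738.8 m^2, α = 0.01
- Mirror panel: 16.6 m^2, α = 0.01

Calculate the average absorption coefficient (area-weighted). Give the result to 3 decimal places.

S = Σ Sᵢ = 210.2 + 210.2 + 4.7 + 19 + 10.3 + 738.8 + 16.6 = 1209.8 m^2.
Σ(Sᵢαᵢ) = 210.2×0.11 + 210.2×0.11 + 4.7×0.06 + 19×0.02 + 10.3×0.11 + 738.8×0.01 + 16.6×0.01 = 55.593.
ᾱ = A/S = 0.046.

0.046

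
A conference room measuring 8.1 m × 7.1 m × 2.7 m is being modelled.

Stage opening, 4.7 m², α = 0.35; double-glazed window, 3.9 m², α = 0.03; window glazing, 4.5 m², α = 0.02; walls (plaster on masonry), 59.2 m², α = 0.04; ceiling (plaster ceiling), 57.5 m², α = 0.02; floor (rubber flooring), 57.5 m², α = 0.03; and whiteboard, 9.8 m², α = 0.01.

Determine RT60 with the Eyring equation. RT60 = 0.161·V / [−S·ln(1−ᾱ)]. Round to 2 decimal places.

3.41 sec

S = Σ Sᵢ = 197.1 m².
Σ(Sᵢαᵢ) = 4.7·0.35 + 3.9·0.03 + 4.5·0.02 + 59.2·0.04 + 57.5·0.02 + 57.5·0.03 + 9.8·0.01 = 7.193.
ᾱ = 7.193 / 197.1 = 0.0365.
Eyring denominator: −S ln(1−ᾱ) = 7.329.
V = 8.1 × 7.1 × 2.7 = 155.277 m³.
RT60 = 0.161 × 155.277 / 7.329 = 3.41 s.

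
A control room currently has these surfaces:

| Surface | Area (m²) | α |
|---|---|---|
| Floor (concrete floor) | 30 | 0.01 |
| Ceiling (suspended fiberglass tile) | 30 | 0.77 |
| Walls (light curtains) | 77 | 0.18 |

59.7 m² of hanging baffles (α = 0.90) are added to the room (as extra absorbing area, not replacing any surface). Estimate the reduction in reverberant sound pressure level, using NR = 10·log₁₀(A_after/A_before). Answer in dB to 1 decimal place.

3.9 dB

Total absorption A_before = 30*0.01 + 30*0.77 + 77*0.18
  = 0.300 + 23.100 + 13.860 = 37.260 m² sabins.
Treatment contributes 59.7·0.90 = 53.730 sabins.
New total A_after = 90.990 sabins.
Reduction = 10 log₁₀(A_after/A_before) = 10 log₁₀(2.4420) = 3.9 dB.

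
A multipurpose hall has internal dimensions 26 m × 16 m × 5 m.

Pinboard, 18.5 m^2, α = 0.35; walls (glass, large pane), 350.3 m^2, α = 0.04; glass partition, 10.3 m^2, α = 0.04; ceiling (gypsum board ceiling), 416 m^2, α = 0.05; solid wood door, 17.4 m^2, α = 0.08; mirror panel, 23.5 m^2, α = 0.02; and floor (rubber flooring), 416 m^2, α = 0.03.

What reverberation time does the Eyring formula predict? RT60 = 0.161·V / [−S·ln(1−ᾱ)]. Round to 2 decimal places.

Total surface area S = 18.5 + 350.3 + 10.3 + 416 + 17.4 + 23.5 + 416 = 1252.0 m^2.
Absorption A = 18.5×0.35 + 350.3×0.04 + 10.3×0.04 + 416×0.05 + 17.4×0.08 + 23.5×0.02 + 416×0.03 = 56.041 sabins.
ᾱ = 56.041 / 1252.0 = 0.0448.
Eyring denominator: −S ln(1−ᾱ) = 57.385.
V = 26 × 16 × 5 = 2080 m³.
RT60 = 0.161 × 2080 / 57.385 = 5.84 s.

5.84 s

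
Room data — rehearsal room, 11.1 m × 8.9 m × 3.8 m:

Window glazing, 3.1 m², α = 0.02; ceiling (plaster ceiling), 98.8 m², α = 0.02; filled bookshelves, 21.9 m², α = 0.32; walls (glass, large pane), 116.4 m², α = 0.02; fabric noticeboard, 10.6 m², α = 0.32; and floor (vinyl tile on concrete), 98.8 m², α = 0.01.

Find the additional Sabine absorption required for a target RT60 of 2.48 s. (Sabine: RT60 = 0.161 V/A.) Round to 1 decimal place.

8.6 sabins

Total absorption A₁ = 3.1·0.02 + 98.8·0.02 + 21.9·0.32 + 116.4·0.02 + 10.6·0.32 + 98.8·0.01
  = 0.062 + 1.976 + 7.008 + 2.328 + 3.392 + 0.988 = 15.754 m² sabins.
Target A₂ = 0.161·375.402/2.48 = 24.371 sabins (V = 375.402 m³).
Additional absorption ΔA = 24.371 − 15.754 = 8.6 sabins.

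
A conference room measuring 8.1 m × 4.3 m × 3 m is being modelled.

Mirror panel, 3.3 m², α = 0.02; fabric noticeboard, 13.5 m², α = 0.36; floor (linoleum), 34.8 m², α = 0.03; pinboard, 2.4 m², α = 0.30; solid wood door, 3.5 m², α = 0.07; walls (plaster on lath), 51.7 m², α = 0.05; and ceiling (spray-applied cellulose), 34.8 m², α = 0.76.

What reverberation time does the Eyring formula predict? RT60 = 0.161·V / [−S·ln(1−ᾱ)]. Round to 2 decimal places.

0.41 seconds

S = Σ Sᵢ = 144.0 m².
Σ(Sᵢαᵢ) = 3.3·0.02 + 13.5·0.36 + 34.8·0.03 + 2.4·0.30 + 3.5·0.07 + 51.7·0.05 + 34.8·0.76 = 35.968.
ᾱ = 35.968 / 144.0 = 0.2498.
Eyring denominator: −S ln(1−ᾱ) = 41.388.
V = 8.1 × 4.3 × 3 = 104.49 m³.
RT60 = 0.161 × 104.49 / 41.388 = 0.41 s.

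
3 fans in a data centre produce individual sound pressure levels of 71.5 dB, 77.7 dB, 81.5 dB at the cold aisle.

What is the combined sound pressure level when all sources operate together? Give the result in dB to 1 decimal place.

Sum in the linear (power) domain: Σ 10^(Lᵢ/10) = 10^(71.5/10) + 10^(77.7/10) + 10^(81.5/10) = 2.143e+08.
Combined level = 10 log₁₀(2.143e+08) = 83.3 dB.

83.3 dB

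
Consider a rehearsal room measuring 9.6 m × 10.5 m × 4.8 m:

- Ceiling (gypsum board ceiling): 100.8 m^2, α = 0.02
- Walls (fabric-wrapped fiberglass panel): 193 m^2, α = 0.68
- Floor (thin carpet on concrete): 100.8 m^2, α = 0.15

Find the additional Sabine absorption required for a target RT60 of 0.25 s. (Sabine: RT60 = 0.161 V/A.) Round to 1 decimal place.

Summing Sᵢαᵢ: 2.016 + 131.240 + 15.120 → A₁ = 148.376 sabins.
V = 483.84 m³. Required absorption A₂ = 0.161 × 483.84 / 0.25 = 311.593 sabins.
Additional absorption ΔA = 311.593 − 148.376 = 163.2 sabins.

163.2 sabins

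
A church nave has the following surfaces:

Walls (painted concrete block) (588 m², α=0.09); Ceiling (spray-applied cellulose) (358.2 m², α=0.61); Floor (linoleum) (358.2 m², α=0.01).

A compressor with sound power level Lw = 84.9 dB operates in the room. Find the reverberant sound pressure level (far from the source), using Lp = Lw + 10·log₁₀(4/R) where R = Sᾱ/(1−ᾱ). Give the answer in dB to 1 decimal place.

65.5 dB

Σ(Sᵢαᵢ) = 588·0.09 + 358.2·0.61 + 358.2·0.01 = 275.004; total area S = 1304.4 m².
ᾱ = 275.004/1304.4 = 0.2108; R = Sᾱ/(1−ᾱ) = 275.004/(1−0.2108) = 348.459 m².
Lp = Lw + 10 log₁₀(4/R) = 84.9 -19.40 = 65.5 dB.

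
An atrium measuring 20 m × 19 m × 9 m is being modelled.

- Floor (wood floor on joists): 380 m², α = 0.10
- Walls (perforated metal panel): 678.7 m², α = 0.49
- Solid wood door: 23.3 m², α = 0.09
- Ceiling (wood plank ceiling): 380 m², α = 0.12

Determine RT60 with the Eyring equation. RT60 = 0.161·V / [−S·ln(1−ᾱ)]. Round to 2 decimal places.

Total surface area S = 380 + 678.7 + 23.3 + 380 = 1462.0 m².
Absorption A = 380×0.10 + 678.7×0.49 + 23.3×0.09 + 380×0.12 = 418.260 sabins.
Mean coefficient ᾱ = A/S = 0.2861.
−S·ln(1−ᾱ) = −1462.0 × ln(1 − 0.2861) = 492.712.
V = 20 × 19 × 9 = 3420 m³.
RT60 = 0.161 × 3420 / 492.712 = 1.12 s.

1.12 s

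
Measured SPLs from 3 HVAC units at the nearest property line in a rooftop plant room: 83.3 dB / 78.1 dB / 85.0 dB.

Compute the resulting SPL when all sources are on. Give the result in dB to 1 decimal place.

87.7 dB

Σ 10^(Lᵢ/10) = 5.946e+08.
Back to dB: 10·log₁₀ Σ = 87.7 dB.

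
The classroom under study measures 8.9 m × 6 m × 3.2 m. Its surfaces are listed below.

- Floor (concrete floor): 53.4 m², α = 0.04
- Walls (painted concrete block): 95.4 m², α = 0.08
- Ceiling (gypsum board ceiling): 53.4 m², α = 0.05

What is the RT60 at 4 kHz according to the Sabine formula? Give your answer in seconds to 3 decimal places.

Summing Sᵢαᵢ: 2.136 + 7.632 + 2.670 → A = 12.438 sabins.
V = 8.9·6·3.2 = 170.88 m³.
Sabine: RT60 = 0.161 × 170.88 / 12.438 = 2.212 s.

2.212 s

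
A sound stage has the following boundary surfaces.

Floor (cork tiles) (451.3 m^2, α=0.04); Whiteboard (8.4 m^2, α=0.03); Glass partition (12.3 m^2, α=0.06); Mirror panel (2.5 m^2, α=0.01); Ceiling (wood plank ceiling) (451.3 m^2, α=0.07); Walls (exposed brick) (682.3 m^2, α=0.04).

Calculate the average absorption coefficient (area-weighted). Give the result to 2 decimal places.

0.05

S = Σ Sᵢ = 451.3 + 8.4 + 12.3 + 2.5 + 451.3 + 682.3 = 1608.1 m^2.
Weighted sum Σ Sα = 77.950.
ᾱ = 77.950 / 1608.1 = 0.05.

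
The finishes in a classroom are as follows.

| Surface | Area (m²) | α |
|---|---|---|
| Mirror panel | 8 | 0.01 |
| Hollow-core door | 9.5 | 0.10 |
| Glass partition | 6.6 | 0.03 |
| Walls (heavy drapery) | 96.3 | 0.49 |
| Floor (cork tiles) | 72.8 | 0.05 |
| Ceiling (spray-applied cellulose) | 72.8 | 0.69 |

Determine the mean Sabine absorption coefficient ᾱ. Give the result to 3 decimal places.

S = Σ Sᵢ = 8 + 9.5 + 6.6 + 96.3 + 72.8 + 72.8 = 266.0 m².
A = 8*0.01 + 9.5*0.10 + 6.6*0.03 + 96.3*0.49 + 72.8*0.05 + 72.8*0.69 = 102.287 sabins.
ᾱ = A/S = 0.385.

0.385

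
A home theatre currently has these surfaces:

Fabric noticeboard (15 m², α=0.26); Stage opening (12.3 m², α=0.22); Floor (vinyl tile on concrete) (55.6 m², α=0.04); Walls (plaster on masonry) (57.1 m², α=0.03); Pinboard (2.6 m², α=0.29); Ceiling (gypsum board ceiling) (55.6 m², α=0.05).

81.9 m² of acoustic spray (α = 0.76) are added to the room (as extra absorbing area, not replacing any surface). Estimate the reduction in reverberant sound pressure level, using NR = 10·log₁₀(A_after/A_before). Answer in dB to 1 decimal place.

A_before = Σ Sᵢαᵢ = 15*0.26 + 12.3*0.22 + 55.6*0.04 + 57.1*0.03 + 2.6*0.29 + 55.6*0.05 = 14.077 sabins.
Treatment contributes 81.9·0.76 = 62.244 sabins.
New total A_after = 76.321 sabins.
Reduction = 10 log₁₀(A_after/A_before) = 10 log₁₀(5.4217) = 7.3 dB.

7.3 dB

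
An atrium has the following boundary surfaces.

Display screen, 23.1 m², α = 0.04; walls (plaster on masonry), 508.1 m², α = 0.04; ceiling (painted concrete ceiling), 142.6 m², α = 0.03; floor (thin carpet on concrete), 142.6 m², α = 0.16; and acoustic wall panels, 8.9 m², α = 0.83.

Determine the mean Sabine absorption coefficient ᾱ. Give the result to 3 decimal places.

0.068

S = Σ Sᵢ = 23.1 + 508.1 + 142.6 + 142.6 + 8.9 = 825.3 m².
A = 23.1*0.04 + 508.1*0.04 + 142.6*0.03 + 142.6*0.16 + 8.9*0.83 = 55.729 sabins.
ᾱ = A/S = 0.068.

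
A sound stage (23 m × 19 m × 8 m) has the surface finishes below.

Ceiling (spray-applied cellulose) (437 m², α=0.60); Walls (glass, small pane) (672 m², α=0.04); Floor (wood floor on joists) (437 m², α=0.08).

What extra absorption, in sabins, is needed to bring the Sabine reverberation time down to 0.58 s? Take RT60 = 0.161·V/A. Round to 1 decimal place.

646.4 sabins

Equivalent absorption area: A₁ = 437*0.60 + 672*0.04 + 437*0.08 = 324.040 m².
V = 3496 m³. Required absorption A₂ = 0.161 × 3496 / 0.58 = 970.441 sabins.
Shortfall: 970.441 − 324.040 = 646.4 sabins.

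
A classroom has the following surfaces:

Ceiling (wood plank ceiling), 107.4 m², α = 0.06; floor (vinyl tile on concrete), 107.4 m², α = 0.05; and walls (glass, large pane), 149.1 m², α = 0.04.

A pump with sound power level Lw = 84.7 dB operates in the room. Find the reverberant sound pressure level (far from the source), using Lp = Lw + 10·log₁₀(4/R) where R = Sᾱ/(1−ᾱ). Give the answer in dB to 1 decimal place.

Σ(Sᵢαᵢ) = 107.4·0.06 + 107.4·0.05 + 149.1·0.04 = 17.778; total area S = 363.9 m².
ᾱ = 0.0489, so room constant R = A/(1−ᾱ) = 18.692 m².
Lp = Lw + 10 log₁₀(4/R) = 84.7 -6.70 = 78.0 dB.

78.0 dB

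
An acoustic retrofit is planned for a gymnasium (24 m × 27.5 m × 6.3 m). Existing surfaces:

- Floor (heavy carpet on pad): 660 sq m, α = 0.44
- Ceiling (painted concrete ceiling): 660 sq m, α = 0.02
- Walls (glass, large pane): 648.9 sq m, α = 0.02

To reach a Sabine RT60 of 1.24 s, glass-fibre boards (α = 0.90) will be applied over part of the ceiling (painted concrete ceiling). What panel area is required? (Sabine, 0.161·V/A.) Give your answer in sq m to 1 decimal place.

253.7

Total absorption A₁ = 660·0.44 + 660·0.02 + 648.9·0.02
  = 290.400 + 13.200 + 12.978 = 316.578 sq m sabins.
V = 4158 m³. Target absorption A₂ = 0.161 × 4158 / 1.24 = 539.869 sabins.
Absorption to add: 539.869 − 316.578 = 223.291 sabins.
Net gain per sq m: Δα = 0.90 − 0.02 = 0.88.
Area = ΔA/Δα = 223.291/0.88 = 253.7 sq m.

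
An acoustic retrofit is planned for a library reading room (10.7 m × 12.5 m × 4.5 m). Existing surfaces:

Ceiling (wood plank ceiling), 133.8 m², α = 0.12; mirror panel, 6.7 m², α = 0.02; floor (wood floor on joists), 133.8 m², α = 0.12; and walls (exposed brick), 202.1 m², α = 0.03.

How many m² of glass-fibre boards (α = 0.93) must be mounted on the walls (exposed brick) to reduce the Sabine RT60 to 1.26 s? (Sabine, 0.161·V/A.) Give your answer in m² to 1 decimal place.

42.9

Summing Sᵢαᵢ: 16.056 + 0.134 + 16.056 + 6.063 → A₁ = 38.309 sabins.
Required A₂ = 0.161·601.875/1.26 = 76.906 sabins.
ΔA needed = 76.906 − 38.309 = 38.597 sabins.
Each m² of panel replacing the walls (exposed brick) adds (0.93 − 0.03) = 0.90 sabins.
Panel area = 38.597 / 0.90 = 42.9 m².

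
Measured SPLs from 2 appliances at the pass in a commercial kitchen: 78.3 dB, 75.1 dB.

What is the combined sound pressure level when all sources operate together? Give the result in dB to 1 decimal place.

Sum in the linear (power) domain: Σ 10^(Lᵢ/10) = 10^(78.3/10) + 10^(75.1/10) = 9.997e+07.
Back to dB: 10·log₁₀ Σ = 80.0 dB.

80.0 dB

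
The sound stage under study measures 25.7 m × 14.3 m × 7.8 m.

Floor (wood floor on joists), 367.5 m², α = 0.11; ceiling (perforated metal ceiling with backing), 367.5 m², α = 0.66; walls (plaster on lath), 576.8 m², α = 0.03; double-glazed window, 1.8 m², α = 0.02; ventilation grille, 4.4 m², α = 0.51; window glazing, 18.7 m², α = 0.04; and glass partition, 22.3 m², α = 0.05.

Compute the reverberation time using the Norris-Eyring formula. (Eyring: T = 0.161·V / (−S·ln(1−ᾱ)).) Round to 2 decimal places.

1.34 sec

S = Σ Sᵢ = 1359.0 m².
Absorption A = 367.5×0.11 + 367.5×0.66 + 576.8×0.03 + 1.8×0.02 + 4.4×0.51 + 18.7×0.04 + 22.3×0.05 = 304.422 sabins.
Mean coefficient ᾱ = A/S = 0.2240.
Eyring denominator: −S ln(1−ᾱ) = 344.646.
V = 25.7 × 14.3 × 7.8 = 2866.578 m³.
RT60 = 0.161 × 2866.578 / 344.646 = 1.34 s.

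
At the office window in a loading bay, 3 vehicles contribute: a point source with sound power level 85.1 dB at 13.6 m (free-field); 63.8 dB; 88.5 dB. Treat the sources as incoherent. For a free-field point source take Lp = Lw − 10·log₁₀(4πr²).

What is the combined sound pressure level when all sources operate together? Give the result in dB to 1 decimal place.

88.5 dB

Source at 13.6 m: Lp = 85.1 − 10·log₁₀(4π·13.6²) = 85.1 − 10·log₁₀(2324.276) = 51.4 dB.
Σ 10^(Lᵢ/10) = 7.105e+08.
Back to dB: 10·log₁₀ Σ = 88.5 dB.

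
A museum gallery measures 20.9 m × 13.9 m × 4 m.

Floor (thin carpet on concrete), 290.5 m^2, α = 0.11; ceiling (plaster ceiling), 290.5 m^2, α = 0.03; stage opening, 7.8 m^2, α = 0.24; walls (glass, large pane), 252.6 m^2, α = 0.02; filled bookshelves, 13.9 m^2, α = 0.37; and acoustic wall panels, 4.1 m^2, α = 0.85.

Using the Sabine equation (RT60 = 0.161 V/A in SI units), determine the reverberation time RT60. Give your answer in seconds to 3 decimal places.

Total absorption A = 290.5·0.11 + 290.5·0.03 + 7.8·0.24 + 252.6·0.02 + 13.9·0.37 + 4.1·0.85
  = 31.955 + 8.715 + 1.872 + 5.052 + 5.143 + 3.485 = 56.222 m^2 sabins.
Room volume: 1162.04 m³.
T = 0.161 V/A = 0.161·1162.04/56.222 = 3.328 s.

3.328 s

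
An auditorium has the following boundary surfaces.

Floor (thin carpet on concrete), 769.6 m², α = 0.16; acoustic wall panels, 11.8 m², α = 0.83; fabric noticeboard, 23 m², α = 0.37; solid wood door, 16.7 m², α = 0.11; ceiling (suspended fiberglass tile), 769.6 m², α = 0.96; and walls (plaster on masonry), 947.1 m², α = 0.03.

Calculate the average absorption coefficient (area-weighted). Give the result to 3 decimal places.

0.359

S = Σ Sᵢ = 769.6 + 11.8 + 23 + 16.7 + 769.6 + 947.1 = 2537.8 m².
A = 769.6·0.16 + 11.8·0.83 + 23·0.37 + 16.7·0.11 + 769.6·0.96 + 947.1·0.03 = 910.506 sabins.
ᾱ = A/S = 0.359.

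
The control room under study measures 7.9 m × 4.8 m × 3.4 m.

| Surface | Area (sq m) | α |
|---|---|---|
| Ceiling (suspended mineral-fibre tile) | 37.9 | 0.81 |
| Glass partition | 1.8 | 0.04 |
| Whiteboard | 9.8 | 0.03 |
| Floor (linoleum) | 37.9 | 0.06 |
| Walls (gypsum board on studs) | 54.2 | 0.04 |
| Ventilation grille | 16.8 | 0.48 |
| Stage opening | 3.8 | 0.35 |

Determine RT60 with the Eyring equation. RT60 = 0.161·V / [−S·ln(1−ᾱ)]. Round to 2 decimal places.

Total surface area S = 37.9 + 1.8 + 9.8 + 37.9 + 54.2 + 16.8 + 3.8 = 162.2 sq m.
Σ(Sᵢαᵢ) = 37.9×0.81 + 1.8×0.04 + 9.8×0.03 + 37.9×0.06 + 54.2×0.04 + 16.8×0.48 + 3.8×0.35 = 44.901.
Mean coefficient ᾱ = A/S = 0.2768.
−S·ln(1−ᾱ) = −162.2 × ln(1 − 0.2768) = 52.564.
V = 7.9 × 4.8 × 3.4 = 128.928 m³.
T = 0.161·V/[−S·ln(1−ᾱ)] = 0.161·128.928/52.564 = 0.39 s.

0.39 seconds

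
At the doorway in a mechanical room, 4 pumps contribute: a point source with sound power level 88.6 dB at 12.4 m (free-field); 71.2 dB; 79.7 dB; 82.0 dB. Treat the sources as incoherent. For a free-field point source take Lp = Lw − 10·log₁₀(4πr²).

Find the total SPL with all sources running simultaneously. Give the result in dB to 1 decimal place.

84.2 dB

Source at 12.4 m: Lp = 88.6 − 10·log₁₀(4π·12.4²) = 88.6 − 10·log₁₀(1932.205) = 55.7 dB.
Σ 10^(Lᵢ/10) = 2.654e+08.
Combined level = 10 log₁₀(2.654e+08) = 84.2 dB.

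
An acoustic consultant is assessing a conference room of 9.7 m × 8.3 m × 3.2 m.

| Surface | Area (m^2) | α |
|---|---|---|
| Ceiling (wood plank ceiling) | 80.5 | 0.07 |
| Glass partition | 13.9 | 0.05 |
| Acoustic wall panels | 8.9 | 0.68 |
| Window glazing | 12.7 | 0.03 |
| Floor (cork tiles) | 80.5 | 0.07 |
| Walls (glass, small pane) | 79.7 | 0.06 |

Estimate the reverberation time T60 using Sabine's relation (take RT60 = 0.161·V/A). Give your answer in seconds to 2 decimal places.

Equivalent absorption area: A = 80.5×0.07 + 13.9×0.05 + 8.9×0.68 + 12.7×0.03 + 80.5×0.07 + 79.7×0.06 = 23.180 m^2.
Room volume: 257.632 m³.
Sabine: RT60 = 0.161 × 257.632 / 23.180 = 1.79 s.

1.79 s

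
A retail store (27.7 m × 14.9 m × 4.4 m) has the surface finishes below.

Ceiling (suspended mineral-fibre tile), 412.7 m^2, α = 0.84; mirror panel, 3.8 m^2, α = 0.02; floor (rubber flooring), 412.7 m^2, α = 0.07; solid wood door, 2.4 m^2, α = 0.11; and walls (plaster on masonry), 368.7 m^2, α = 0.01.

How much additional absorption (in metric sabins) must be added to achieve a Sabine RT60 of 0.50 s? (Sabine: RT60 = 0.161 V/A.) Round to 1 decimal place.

205.2 sabins

A₁ = Σ Sᵢαᵢ = 412.7×0.84 + 3.8×0.02 + 412.7×0.07 + 2.4×0.11 + 368.7×0.01 = 379.584 sabins.
For T = 0.50 s, need A₂ = 0.161·V/T = 0.161·1816.012/0.50 = 584.756 sabins.
Shortfall: 584.756 − 379.584 = 205.2 sabins.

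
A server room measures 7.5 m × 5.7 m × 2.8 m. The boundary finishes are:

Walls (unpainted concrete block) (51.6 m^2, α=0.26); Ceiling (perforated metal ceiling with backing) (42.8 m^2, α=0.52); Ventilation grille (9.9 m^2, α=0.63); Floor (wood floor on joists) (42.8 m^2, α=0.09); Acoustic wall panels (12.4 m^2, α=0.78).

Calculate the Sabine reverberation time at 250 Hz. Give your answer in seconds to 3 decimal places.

A = Σ Sᵢαᵢ = 51.6*0.26 + 42.8*0.52 + 9.9*0.63 + 42.8*0.09 + 12.4*0.78 = 55.433 sabins.
V = 7.5·5.7·2.8 = 119.7 m³.
Sabine: RT60 = 0.161 × 119.7 / 55.433 = 0.348 s.

0.348 s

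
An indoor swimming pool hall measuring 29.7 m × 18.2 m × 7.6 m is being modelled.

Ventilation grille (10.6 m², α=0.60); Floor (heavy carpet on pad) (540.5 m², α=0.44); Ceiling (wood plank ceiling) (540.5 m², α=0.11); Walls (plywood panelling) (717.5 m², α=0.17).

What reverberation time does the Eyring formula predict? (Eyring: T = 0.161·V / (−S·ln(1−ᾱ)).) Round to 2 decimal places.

1.36 seconds

Total surface area S = 10.6 + 540.5 + 540.5 + 717.5 = 1809.1 m².
Absorption A = 10.6×0.60 + 540.5×0.44 + 540.5×0.11 + 717.5×0.17 = 425.610 sabins.
ᾱ = 425.610 / 1809.1 = 0.2353.
Eyring denominator: −S ln(1−ᾱ) = 485.330.
V = 29.7 × 18.2 × 7.6 = 4108.104 m³.
T = 0.161·V/[−S·ln(1−ᾱ)] = 0.161·4108.104/485.330 = 1.36 s.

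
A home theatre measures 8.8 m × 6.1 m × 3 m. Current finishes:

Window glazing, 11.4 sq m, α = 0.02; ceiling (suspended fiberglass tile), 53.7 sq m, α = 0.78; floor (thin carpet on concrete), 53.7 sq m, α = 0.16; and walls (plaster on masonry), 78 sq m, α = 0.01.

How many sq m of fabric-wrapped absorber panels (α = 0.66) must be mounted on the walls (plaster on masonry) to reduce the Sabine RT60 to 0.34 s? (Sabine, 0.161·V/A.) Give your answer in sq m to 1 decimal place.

38.1

Summing Sᵢαᵢ: 0.228 + 41.886 + 8.592 + 0.780 → A₁ = 51.486 sabins.
Required A₂ = 0.161·161.04/0.34 = 76.257 sabins.
Absorption to add: 76.257 − 51.486 = 24.771 sabins.
Each sq m of panel replacing the walls (plaster on masonry) adds (0.66 − 0.01) = 0.65 sabins.
Area = ΔA/Δα = 24.771/0.65 = 38.1 sq m.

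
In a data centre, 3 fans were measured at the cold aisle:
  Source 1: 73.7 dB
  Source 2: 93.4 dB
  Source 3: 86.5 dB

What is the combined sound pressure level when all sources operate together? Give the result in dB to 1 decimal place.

Σ 10^(Lᵢ/10) = 2.658e+09.
L_total = 10·log₁₀(2.658e+09) = 94.2 dB.

94.2 dB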